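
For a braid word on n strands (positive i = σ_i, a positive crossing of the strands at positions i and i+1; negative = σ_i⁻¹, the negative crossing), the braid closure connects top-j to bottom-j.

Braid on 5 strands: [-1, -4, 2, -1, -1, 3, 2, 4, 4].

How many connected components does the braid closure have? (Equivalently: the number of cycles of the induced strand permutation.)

Track the strand permutation on 5 strands, starting from identity.
  step 1: s1^-1 swaps positions 1,2 -> [2 1 3 4 5]
  step 2: s4^-1 swaps positions 4,5 -> [2 1 3 5 4]
  step 3: s2 swaps positions 2,3 -> [2 3 1 5 4]
  step 4: s1^-1 swaps positions 1,2 -> [3 2 1 5 4]
  step 5: s1^-1 swaps positions 1,2 -> [2 3 1 5 4]
  step 6: s3 swaps positions 3,4 -> [2 3 5 1 4]
  step 7: s2 swaps positions 2,3 -> [2 5 3 1 4]
  step 8: s4 swaps positions 4,5 -> [2 5 3 4 1]
  step 9: s4 swaps positions 4,5 -> [2 5 3 1 4]
Final permutation (position -> original strand): [2 5 3 1 4]
Closure components = cycle count of this permutation = 2.

Answer: 2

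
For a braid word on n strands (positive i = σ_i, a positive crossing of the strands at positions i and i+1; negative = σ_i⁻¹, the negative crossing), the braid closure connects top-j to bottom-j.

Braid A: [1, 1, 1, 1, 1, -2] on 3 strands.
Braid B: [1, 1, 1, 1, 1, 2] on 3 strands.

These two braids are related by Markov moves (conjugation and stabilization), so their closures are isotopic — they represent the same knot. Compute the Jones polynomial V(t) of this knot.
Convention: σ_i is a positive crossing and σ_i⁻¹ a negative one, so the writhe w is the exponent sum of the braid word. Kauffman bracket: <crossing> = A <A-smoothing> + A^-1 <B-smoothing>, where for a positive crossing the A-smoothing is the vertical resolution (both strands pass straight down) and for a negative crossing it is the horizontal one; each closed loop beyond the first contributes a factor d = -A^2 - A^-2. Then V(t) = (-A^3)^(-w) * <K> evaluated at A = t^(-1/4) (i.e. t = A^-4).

Markov-equivalent braids have isotopic closures, hence identical knot invariants. Strip the Markov moves from each word to reach a common short braid β, then compute V(t) once on β.
Braid A: s1 s1 s1 s1 s1 s2^-1 on 3 strands reduces by inverse Markov moves (closure unchanged at each step):
  Destabilize: the word has the form β·s2^-1 where s2^-1 occurs only as the final letter (β ∈ B_2); drop it and the last strand → 2 strands.
Reduced to β = s1 s1 s1 s1 s1 on 2 strands, 5 crossings.
Braid B: s1 s1 s1 s1 s1 s2 on 3 strands reduces by inverse Markov moves (closure unchanged at each step):
  Destabilize: the word has the form β·s2 where s2 occurs only as the final letter (β ∈ B_2); drop it and the last strand → 2 strands.
Reduced to β = s1 s1 s1 s1 s1 on 2 strands, 5 crossings.
Both give the same β = s1 s1 s1 s1 s1 on 2 strands, so one state sum suffices:
Braid: s1 s1 s1 s1 s1 on 2 strands, 5 crossings.
Writhe w = (#positive) - (#negative) = 5 - 0 = 5.
State-sum expansion of <K>. There are 2^5 = 32 states.
For each crossing: s=0 is the vertical smoothing, s=1 horizontal. Crossing k contributes A^(sign_k * (1 - 2*s_k)); loop factor d = -A^2 - A^-2.
  state 00000: A-exp=+5, loops=2, term = A^5 * d^1
  state 00001: A-exp=+3, loops=1, term = A^3 * d^0
  state 00010: A-exp=+3, loops=1, term = A^3 * d^0
  state 00011: A-exp=+1, loops=2, term = A^1 * d^1
  state 00100: A-exp=+3, loops=1, term = A^3 * d^0
  state 00101: A-exp=+1, loops=2, term = A^1 * d^1
  state 00110: A-exp=+1, loops=2, term = A^1 * d^1
  state 00111: A-exp=-1, loops=3, term = A^-1 * d^2
  state 01000: A-exp=+3, loops=1, term = A^3 * d^0
  state 01001: A-exp=+1, loops=2, term = A^1 * d^1
  state 01010: A-exp=+1, loops=2, term = A^1 * d^1
  state 01011: A-exp=-1, loops=3, term = A^-1 * d^2
  state 01100: A-exp=+1, loops=2, term = A^1 * d^1
  state 01101: A-exp=-1, loops=3, term = A^-1 * d^2
  state 01110: A-exp=-1, loops=3, term = A^-1 * d^2
  state 01111: A-exp=-3, loops=4, term = A^-3 * d^3
  state 10000: A-exp=+3, loops=1, term = A^3 * d^0
  state 10001: A-exp=+1, loops=2, term = A^1 * d^1
  state 10010: A-exp=+1, loops=2, term = A^1 * d^1
  state 10011: A-exp=-1, loops=3, term = A^-1 * d^2
  state 10100: A-exp=+1, loops=2, term = A^1 * d^1
  state 10101: A-exp=-1, loops=3, term = A^-1 * d^2
  state 10110: A-exp=-1, loops=3, term = A^-1 * d^2
  state 10111: A-exp=-3, loops=4, term = A^-3 * d^3
  state 11000: A-exp=+1, loops=2, term = A^1 * d^1
  state 11001: A-exp=-1, loops=3, term = A^-1 * d^2
  state 11010: A-exp=-1, loops=3, term = A^-1 * d^2
  state 11011: A-exp=-3, loops=4, term = A^-3 * d^3
  state 11100: A-exp=-1, loops=3, term = A^-1 * d^2
  state 11101: A-exp=-3, loops=4, term = A^-3 * d^3
  state 11110: A-exp=-3, loops=4, term = A^-3 * d^3
  state 11111: A-exp=-5, loops=5, term = A^-5 * d^4
Collect the terms by A-exponent (count of states per loop number):
Powers of d = -A^2 - A^-2: d^2 = A^4 + 2 + A^-4; d^3 = -A^6 - 3*A^2 - 3*A^-2 - A^-6; d^4 = A^8 + 4*A^4 + 6 + 4*A^-4 + A^-8.
  A^5 * (d) = -A^7 - A^3
  A^3 * (5) = 5*A^3
  A^1 * (10*d) = -10*A^3 - 10*A^-1
  A^-1 * (10*d^2) = 10*A^3 + 20*A^-1 + 10*A^-5
  A^-3 * (5*d^3) = -5*A^3 - 15*A^-1 - 15*A^-5 - 5*A^-9
  A^-5 * (d^4) = A^3 + 4*A^-1 + 6*A^-5 + 4*A^-9 + A^-13
Summing the groups: <K> = -A^7 - A^-1 + A^-5 - A^-9 + A^-13
Normalise by the writhe: (-A^3)^(-w) = (-A^3)^(-5) = -A^-15, so f(A) = -A^-15 * <K> = A^-8 + A^-16 - A^-20 + A^-24 - A^-28.
Substitute A = t^(-1/4), i.e. A^e → t^(-e/4): V(t) = -t^7 + t^6 - t^5 + t^4 + t^2

Answer: -t^7 + t^6 - t^5 + t^4 + t^2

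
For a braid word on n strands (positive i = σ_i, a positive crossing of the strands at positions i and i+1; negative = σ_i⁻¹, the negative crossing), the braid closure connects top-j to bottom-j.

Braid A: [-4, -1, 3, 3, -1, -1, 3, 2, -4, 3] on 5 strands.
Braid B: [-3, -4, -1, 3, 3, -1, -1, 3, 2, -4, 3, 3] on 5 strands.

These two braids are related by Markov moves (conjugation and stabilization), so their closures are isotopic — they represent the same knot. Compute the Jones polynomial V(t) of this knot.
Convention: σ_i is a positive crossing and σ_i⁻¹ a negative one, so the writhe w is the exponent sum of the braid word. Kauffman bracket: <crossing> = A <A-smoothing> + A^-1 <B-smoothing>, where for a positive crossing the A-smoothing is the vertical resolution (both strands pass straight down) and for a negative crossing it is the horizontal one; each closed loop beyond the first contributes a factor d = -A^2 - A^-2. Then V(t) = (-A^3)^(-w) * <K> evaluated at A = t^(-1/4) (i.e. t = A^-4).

t^4 - 2*t^3 + 3*t^2 - 5*t + 6 - 5*t^-1 + 5*t^-2 - 3*t^-3 + 2*t^-4 - t^-5

Derivation:
Markov-equivalent braids have isotopic closures, hence identical knot invariants. Strip the Markov moves from each word to reach a common short braid β, then compute V(t) once on β.
Braid A: s4^-1 s1^-1 s3 s3 s1^-1 s1^-1 s3 s2 s4^-1 s3 on 5 strands has no conjugating prefix/suffix or stabilization to strip; take β = s4^-1 s1^-1 s3 s3 s1^-1 s1^-1 s3 s2 s4^-1 s3.
Braid B: s3^-1 s4^-1 s1^-1 s3 s3 s1^-1 s1^-1 s3 s2 s4^-1 s3 s3 on 5 strands reduces by inverse Markov moves (closure unchanged at each step):
  Deconjugate: the word is γ·β·γ⁻¹ with γ = s3^-1 (prefix) and γ⁻¹ = s3 (suffix); strip both.
Reduced to β = s4^-1 s1^-1 s3 s3 s1^-1 s1^-1 s3 s2 s4^-1 s3 on 5 strands, 10 crossings.
Both give the same β = s4^-1 s1^-1 s3 s3 s1^-1 s1^-1 s3 s2 s4^-1 s3 on 5 strands, so one state sum suffices:
Braid: s4^-1 s1^-1 s3 s3 s1^-1 s1^-1 s3 s2 s4^-1 s3 on 5 strands, 10 crossings.
Writhe w = (#positive) - (#negative) = 5 - 5 = 0.
State-sum expansion of <K>. There are 2^10 = 1024 states.
For each crossing: s=0 is the vertical smoothing, s=1 horizontal. Crossing k contributes A^(sign_k * (1 - 2*s_k)); loop factor d = -A^2 - A^-2.
Tabulate the states by total A-exponent and number of loops L (A-exp: L × count):
  A^10: L=6 ×1
  A^8: L=5 ×10
  A^6: L=4 ×41, L=6 ×4
  A^4: L=3 ×83, L=5 ×36, L=7 ×1
  A^2: L=2 ×84, L=4 ×107, L=6 ×19
  A^0: L=1 ×33, L=3 ×143, L=5 ×70, L=7 ×6
  A^-2: L=2 ×68, L=4 ×116, L=6 ×25, L=8 ×1
  A^-4: L=3 ×64, L=5 ×52, L=7 ×4
  A^-6: L=4 ×33, L=6 ×12
  A^-8: L=5 ×9, L=7 ×1
  A^-10: L=6 ×1
Each group contributes A^e * Σ count * d^(L-1):
Powers of d = -A^2 - A^-2: d^2 = A^4 + 2 + A^-4; d^3 = -A^6 - 3*A^2 - 3*A^-2 - A^-6; d^4 = A^8 + 4*A^4 + 6 + 4*A^-4 + A^-8; d^5 = -A^10 - 5*A^6 - 10*A^2 - 10*A^-2 - 5*A^-6 - A^-10; d^6 = A^12 + 6*A^8 + 15*A^4 + 20 + 15*A^-4 + 6*A^-8 + A^-12; d^7 = -A^14 - 7*A^10 - 21*A^6 - 35*A^2 - 35*A^-2 - 21*A^-6 - 7*A^-10 - A^-14.
  A^10 * (d^5) = -A^20 - 5*A^16 - 10*A^12 - 10*A^8 - 5*A^4 - 1
  A^8 * (10*d^4) = 10*A^16 + 40*A^12 + 60*A^8 + 40*A^4 + 10
  A^6 * (41*d^3 + 4*d^5) = -4*A^16 - 61*A^12 - 163*A^8 - 163*A^4 - 61 - 4*A^-4
  A^4 * (83*d^2 + 36*d^4 + d^6) = A^16 + 42*A^12 + 242*A^8 + 402*A^4 + 242 + 42*A^-4 + A^-8
  A^2 * (84*d + 107*d^3 + 19*d^5) = -19*A^12 - 202*A^8 - 595*A^4 - 595 - 202*A^-4 - 19*A^-8
  A^0 * (33 + 143*d^2 + 70*d^4 + 6*d^6) = 6*A^12 + 106*A^8 + 513*A^4 + 859 + 513*A^-4 + 106*A^-8 + 6*A^-12
  A^-2 * (68*d + 116*d^3 + 25*d^5 + d^7) = -A^12 - 32*A^8 - 262*A^4 - 701 - 701*A^-4 - 262*A^-8 - 32*A^-12 - A^-16
  A^-4 * (64*d^2 + 52*d^4 + 4*d^6) = 4*A^8 + 76*A^4 + 332 + 520*A^-4 + 332*A^-8 + 76*A^-12 + 4*A^-16
  A^-6 * (33*d^3 + 12*d^5) = -12*A^4 - 93 - 219*A^-4 - 219*A^-8 - 93*A^-12 - 12*A^-16
  A^-8 * (9*d^4 + d^6) = A^4 + 15 + 51*A^-4 + 74*A^-8 + 51*A^-12 + 15*A^-16 + A^-20
  A^-10 * (d^5) = -1 - 5*A^-4 - 10*A^-8 - 10*A^-12 - 5*A^-16 - A^-20
Summing the groups: <K> = -A^20 + 2*A^16 - 3*A^12 + 5*A^8 - 5*A^4 + 6 - 5*A^-4 + 3*A^-8 - 2*A^-12 + A^-16
Normalise by the writhe: (-A^3)^(-w) = (-A^3)^(0) = 1, so f(A) = 1 * <K> = -A^20 + 2*A^16 - 3*A^12 + 5*A^8 - 5*A^4 + 6 - 5*A^-4 + 3*A^-8 - 2*A^-12 + A^-16.
Substitute A = t^(-1/4), i.e. A^e → t^(-e/4): V(t) = t^4 - 2*t^3 + 3*t^2 - 5*t + 6 - 5*t^-1 + 5*t^-2 - 3*t^-3 + 2*t^-4 - t^-5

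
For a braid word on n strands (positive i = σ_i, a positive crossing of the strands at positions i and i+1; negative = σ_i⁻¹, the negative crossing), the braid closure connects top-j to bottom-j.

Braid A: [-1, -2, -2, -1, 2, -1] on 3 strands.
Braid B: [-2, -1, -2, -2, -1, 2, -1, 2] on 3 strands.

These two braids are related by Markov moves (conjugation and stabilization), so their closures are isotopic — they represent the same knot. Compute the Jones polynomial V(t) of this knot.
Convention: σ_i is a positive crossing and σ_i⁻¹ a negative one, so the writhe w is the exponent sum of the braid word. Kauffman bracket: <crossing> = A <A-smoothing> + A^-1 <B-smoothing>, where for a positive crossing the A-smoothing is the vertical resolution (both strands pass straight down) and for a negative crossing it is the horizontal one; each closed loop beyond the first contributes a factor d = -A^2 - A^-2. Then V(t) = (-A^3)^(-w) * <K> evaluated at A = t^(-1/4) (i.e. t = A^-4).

t^-1 - t^-2 + 2*t^-3 - t^-4 + t^-5 - t^-6

Derivation:
Markov-equivalent braids have isotopic closures, hence identical knot invariants. Strip the Markov moves from each word to reach a common short braid β, then compute V(t) once on β.
Braid A: s1^-1 s2^-1 s2^-1 s1^-1 s2 s1^-1 on 3 strands has no conjugating prefix/suffix or stabilization to strip; take β = s1^-1 s2^-1 s2^-1 s1^-1 s2 s1^-1.
Braid B: s2^-1 s1^-1 s2^-1 s2^-1 s1^-1 s2 s1^-1 s2 on 3 strands reduces by inverse Markov moves (closure unchanged at each step):
  Deconjugate: the word is γ·β·γ⁻¹ with γ = s2^-1 (prefix) and γ⁻¹ = s2 (suffix); strip both.
Reduced to β = s1^-1 s2^-1 s2^-1 s1^-1 s2 s1^-1 on 3 strands, 6 crossings.
Both give the same β = s1^-1 s2^-1 s2^-1 s1^-1 s2 s1^-1 on 3 strands, so one state sum suffices:
Braid: s1^-1 s2^-1 s2^-1 s1^-1 s2 s1^-1 on 3 strands, 6 crossings.
Writhe w = (#positive) - (#negative) = 1 - 5 = -4.
Enumerate smoothing states for the bracket polynomial. There are 2^6 = 64 states.
For each crossing: s=0 is the vertical smoothing, s=1 horizontal. Crossing k contributes A^(sign_k * (1 - 2*s_k)); loop factor d = -A^2 - A^-2.
Tabulate the states by total A-exponent and number of loops L (A-exp: L × count):
  A^6: L=4 ×1
  A^4: L=3 ×6
  A^2: L=2 ×13, L=4 ×2
  A^0: L=1 ×10, L=3 ×10
  A^-2: L=2 ×14, L=4 ×1
  A^-4: L=1 ×3, L=3 ×3
  A^-6: L=2 ×1
Each group contributes A^e * Σ count * d^(L-1):
Powers of d = -A^2 - A^-2: d^2 = A^4 + 2 + A^-4; d^3 = -A^6 - 3*A^2 - 3*A^-2 - A^-6.
  A^6 * (d^3) = -A^12 - 3*A^8 - 3*A^4 - 1
  A^4 * (6*d^2) = 6*A^8 + 12*A^4 + 6
  A^2 * (13*d + 2*d^3) = -2*A^8 - 19*A^4 - 19 - 2*A^-4
  A^0 * (10 + 10*d^2) = 10*A^4 + 30 + 10*A^-4
  A^-2 * (14*d + d^3) = -A^4 - 17 - 17*A^-4 - A^-8
  A^-4 * (3 + 3*d^2) = 3 + 9*A^-4 + 3*A^-8
  A^-6 * (d) = -A^-4 - A^-8
Summing the groups: <K> = -A^12 + A^8 - A^4 + 2 - A^-4 + A^-8
Normalise by the writhe: (-A^3)^(-w) = (-A^3)^(4) = A^12, so f(A) = A^12 * <K> = -A^24 + A^20 - A^16 + 2*A^12 - A^8 + A^4.
Substitute A = t^(-1/4), i.e. A^e → t^(-e/4): V(t) = t^-1 - t^-2 + 2*t^-3 - t^-4 + t^-5 - t^-6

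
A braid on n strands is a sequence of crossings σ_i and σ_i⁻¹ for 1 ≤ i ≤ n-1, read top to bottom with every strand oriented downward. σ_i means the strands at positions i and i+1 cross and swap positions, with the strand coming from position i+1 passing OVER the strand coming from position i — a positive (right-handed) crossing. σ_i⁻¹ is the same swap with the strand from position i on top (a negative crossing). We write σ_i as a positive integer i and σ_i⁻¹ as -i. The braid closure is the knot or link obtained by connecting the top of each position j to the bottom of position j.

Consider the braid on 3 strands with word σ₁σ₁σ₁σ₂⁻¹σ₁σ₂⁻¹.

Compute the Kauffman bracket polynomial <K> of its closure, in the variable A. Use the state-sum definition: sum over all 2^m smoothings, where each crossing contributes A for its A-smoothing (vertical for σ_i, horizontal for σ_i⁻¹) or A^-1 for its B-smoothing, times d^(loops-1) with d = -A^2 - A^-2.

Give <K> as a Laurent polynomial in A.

A^10 - A^6 + 2*A^2 - 2*A^-2 + 2*A^-6 - 2*A^-10 + A^-14

Derivation:
Braid: s1 s1 s1 s2^-1 s1 s2^-1 on 3 strands, 6 crossings.
Writhe w = (#positive) - (#negative) = 4 - 2 = 2.
State-sum expansion of <K>. There are 2^6 = 64 states.
Each crossing splits two ways (0=vertical, 1=horizontal). The state's weight is A^(#A-smoothings - #B-smoothings) * d^(loops - 1).
Tabulate the states by total A-exponent and number of loops L (A-exp: L × count):
  A^6: L=3 ×1
  A^4: L=2 ×6
  A^2: L=1 ×11, L=3 ×4
  A^0: L=2 ×19, L=4 ×1
  A^-2: L=3 ×15
  A^-4: L=4 ×6
  A^-6: L=5 ×1
Each group contributes A^e * Σ count * d^(L-1):
Powers of d = -A^2 - A^-2: d^2 = A^4 + 2 + A^-4; d^3 = -A^6 - 3*A^2 - 3*A^-2 - A^-6; d^4 = A^8 + 4*A^4 + 6 + 4*A^-4 + A^-8.
  A^6 * (d^2) = A^10 + 2*A^6 + A^2
  A^4 * (6*d) = -6*A^6 - 6*A^2
  A^2 * (11 + 4*d^2) = 4*A^6 + 19*A^2 + 4*A^-2
  A^0 * (19*d + d^3) = -A^6 - 22*A^2 - 22*A^-2 - A^-6
  A^-2 * (15*d^2) = 15*A^2 + 30*A^-2 + 15*A^-6
  A^-4 * (6*d^3) = -6*A^2 - 18*A^-2 - 18*A^-6 - 6*A^-10
  A^-6 * (d^4) = A^2 + 4*A^-2 + 6*A^-6 + 4*A^-10 + A^-14
Summing the groups: <K> = A^10 - A^6 + 2*A^2 - 2*A^-2 + 2*A^-6 - 2*A^-10 + A^-14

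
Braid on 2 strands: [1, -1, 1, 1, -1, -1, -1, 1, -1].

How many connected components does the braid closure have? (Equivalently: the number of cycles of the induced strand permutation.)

Track the strand permutation on 2 strands, starting from identity.
  step 1: s1 swaps positions 1,2 -> [2 1]
  step 2: s1^-1 swaps positions 1,2 -> [1 2]
  step 3: s1 swaps positions 1,2 -> [2 1]
  step 4: s1 swaps positions 1,2 -> [1 2]
  step 5: s1^-1 swaps positions 1,2 -> [2 1]
  step 6: s1^-1 swaps positions 1,2 -> [1 2]
  step 7: s1^-1 swaps positions 1,2 -> [2 1]
  step 8: s1 swaps positions 1,2 -> [1 2]
  step 9: s1^-1 swaps positions 1,2 -> [2 1]
Final permutation (position -> original strand): [2 1]
Closure components = cycle count of this permutation = 1.

Answer: 1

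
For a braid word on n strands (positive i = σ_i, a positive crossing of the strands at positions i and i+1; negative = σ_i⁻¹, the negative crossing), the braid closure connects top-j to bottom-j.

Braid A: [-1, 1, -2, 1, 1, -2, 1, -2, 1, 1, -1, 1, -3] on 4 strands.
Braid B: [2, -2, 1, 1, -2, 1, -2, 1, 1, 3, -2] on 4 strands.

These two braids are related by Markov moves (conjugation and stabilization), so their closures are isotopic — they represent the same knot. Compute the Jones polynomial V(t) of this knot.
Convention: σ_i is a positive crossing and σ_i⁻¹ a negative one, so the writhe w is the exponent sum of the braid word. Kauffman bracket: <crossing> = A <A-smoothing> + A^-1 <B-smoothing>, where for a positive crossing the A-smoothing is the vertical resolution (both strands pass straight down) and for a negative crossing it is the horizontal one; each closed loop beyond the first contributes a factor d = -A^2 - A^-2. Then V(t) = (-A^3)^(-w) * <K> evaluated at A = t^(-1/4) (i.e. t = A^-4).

-t^6 + 3*t^5 - 5*t^4 + 6*t^3 - 6*t^2 + 6*t - 4 + 3*t^-1 - t^-2

Derivation:
Markov-equivalent braids have isotopic closures, hence identical knot invariants. Strip the Markov moves from each word to reach a common short braid β, then compute V(t) once on β.
Braid A: s1^-1 s1 s2^-1 s1 s1 s2^-1 s1 s2^-1 s1 s1 s1^-1 s1 s3^-1 on 4 strands reduces by inverse Markov moves (closure unchanged at each step):
  Destabilize: the word has the form β·s3^-1 where s3^-1 occurs only as the final letter (β ∈ B_3); drop it and the last strand → 3 strands.
  Deconjugate: the word is γ·β·γ⁻¹ with γ = s1^-1 s1 (prefix) and γ⁻¹ = s1^-1 s1 (suffix); strip both.
Reduced to β = s2^-1 s1 s1 s2^-1 s1 s2^-1 s1 s1 on 3 strands, 8 crossings.
Braid B: s2 s2^-1 s1 s1 s2^-1 s1 s2^-1 s1 s1 s3 s2^-1 on 4 strands reduces by inverse Markov moves (closure unchanged at each step):
  Deconjugate: the word is γ·β·γ⁻¹ with γ = s2 (prefix) and γ⁻¹ = s2^-1 (suffix); strip both.
  Destabilize: the word has the form β·s3 where s3 occurs only as the final letter (β ∈ B_3); drop it and the last strand → 3 strands.
Reduced to β = s2^-1 s1 s1 s2^-1 s1 s2^-1 s1 s1 on 3 strands, 8 crossings.
Both give the same β = s2^-1 s1 s1 s2^-1 s1 s2^-1 s1 s1 on 3 strands, so one state sum suffices:
Braid: s2^-1 s1 s1 s2^-1 s1 s2^-1 s1 s1 on 3 strands, 8 crossings.
Writhe w = (#positive) - (#negative) = 5 - 3 = 2.
State-sum expansion of <K>. There are 2^8 = 256 states.
For each crossing: s=0 is the vertical smoothing, s=1 horizontal. Crossing k contributes A^(sign_k * (1 - 2*s_k)); loop factor d = -A^2 - A^-2.
Tabulate the states by total A-exponent and number of loops L (A-exp: L × count):
  A^8: L=4 ×1
  A^6: L=3 ×8
  A^4: L=2 ×26, L=4 ×2
  A^2: L=1 ×35, L=3 ×21
  A^0: L=2 ×63, L=4 ×7
  A^-2: L=3 ×55, L=5 ×1
  A^-4: L=4 ×28
  A^-6: L=5 ×8
  A^-8: L=6 ×1
Each group contributes A^e * Σ count * d^(L-1):
Powers of d = -A^2 - A^-2: d^2 = A^4 + 2 + A^-4; d^3 = -A^6 - 3*A^2 - 3*A^-2 - A^-6; d^4 = A^8 + 4*A^4 + 6 + 4*A^-4 + A^-8; d^5 = -A^10 - 5*A^6 - 10*A^2 - 10*A^-2 - 5*A^-6 - A^-10.
  A^8 * (d^3) = -A^14 - 3*A^10 - 3*A^6 - A^2
  A^6 * (8*d^2) = 8*A^10 + 16*A^6 + 8*A^2
  A^4 * (26*d + 2*d^3) = -2*A^10 - 32*A^6 - 32*A^2 - 2*A^-2
  A^2 * (35 + 21*d^2) = 21*A^6 + 77*A^2 + 21*A^-2
  A^0 * (63*d + 7*d^3) = -7*A^6 - 84*A^2 - 84*A^-2 - 7*A^-6
  A^-2 * (55*d^2 + d^4) = A^6 + 59*A^2 + 116*A^-2 + 59*A^-6 + A^-10
  A^-4 * (28*d^3) = -28*A^2 - 84*A^-2 - 84*A^-6 - 28*A^-10
  A^-6 * (8*d^4) = 8*A^2 + 32*A^-2 + 48*A^-6 + 32*A^-10 + 8*A^-14
  A^-8 * (d^5) = -A^2 - 5*A^-2 - 10*A^-6 - 10*A^-10 - 5*A^-14 - A^-18
Summing the groups: <K> = -A^14 + 3*A^10 - 4*A^6 + 6*A^2 - 6*A^-2 + 6*A^-6 - 5*A^-10 + 3*A^-14 - A^-18
Normalise by the writhe: (-A^3)^(-w) = (-A^3)^(-2) = A^-6, so f(A) = A^-6 * <K> = -A^8 + 3*A^4 - 4 + 6*A^-4 - 6*A^-8 + 6*A^-12 - 5*A^-16 + 3*A^-20 - A^-24.
Substitute A = t^(-1/4), i.e. A^e → t^(-e/4): V(t) = -t^6 + 3*t^5 - 5*t^4 + 6*t^3 - 6*t^2 + 6*t - 4 + 3*t^-1 - t^-2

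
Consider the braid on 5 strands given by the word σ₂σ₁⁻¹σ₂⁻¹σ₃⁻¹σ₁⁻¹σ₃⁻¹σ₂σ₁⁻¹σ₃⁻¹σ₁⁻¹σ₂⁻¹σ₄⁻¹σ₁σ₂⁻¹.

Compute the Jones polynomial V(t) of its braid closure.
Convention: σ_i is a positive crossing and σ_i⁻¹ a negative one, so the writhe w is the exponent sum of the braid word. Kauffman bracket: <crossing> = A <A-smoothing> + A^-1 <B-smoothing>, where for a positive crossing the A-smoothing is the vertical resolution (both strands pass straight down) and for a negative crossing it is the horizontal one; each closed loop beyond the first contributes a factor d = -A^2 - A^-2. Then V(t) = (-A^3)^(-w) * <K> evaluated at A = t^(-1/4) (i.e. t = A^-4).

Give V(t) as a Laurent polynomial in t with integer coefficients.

t^-2 - 2*t^-3 + 5*t^-4 - 5*t^-5 + 6*t^-6 - 6*t^-7 + 4*t^-8 - 3*t^-9 + t^-10

Derivation:
The presented braid s2 s1^-1 s2^-1 s3^-1 s1^-1 s3^-1 s2 s1^-1 s3^-1 s1^-1 s2^-1 s4^-1 s1 s2^-1 on 5 strands reduces by inverse Markov moves (closure unchanged at each step):
  Deconjugate: the word is γ·β·γ⁻¹ with γ = s2 s1^-1 (prefix) and γ⁻¹ = s1 s2^-1 (suffix); strip both.
  Destabilize: the word has the form β·s4^-1 where s4^-1 occurs only as the final letter (β ∈ B_4); drop it and the last strand → 4 strands.
Reduced to β = s2^-1 s3^-1 s1^-1 s3^-1 s2 s1^-1 s3^-1 s1^-1 s2^-1 on 4 strands, 9 crossings.
Compute on β:
Braid: s2^-1 s3^-1 s1^-1 s3^-1 s2 s1^-1 s3^-1 s1^-1 s2^-1 on 4 strands, 9 crossings.
Writhe w = (#positive) - (#negative) = 1 - 8 = -7.
State-sum expansion of <K>. There are 2^9 = 512 states.
Smooth each crossing (0=||, 1=⌣⌢); contribution A^(Σ sign_k(1-2s_k)) * d^(L-1).
Tabulate the states by total A-exponent and number of loops L (A-exp: L × count):
  A^9: L=6 ×1
  A^7: L=5 ×9
  A^5: L=4 ×35, L=6 ×1
  A^3: L=3 ×74, L=5 ×10
  A^1: L=2 ×85, L=4 ×41
  A^-1: L=1 ×42, L=3 ×80, L=5 ×4
  A^-3: L=2 ×65, L=4 ×19
  A^-5: L=1 ×9, L=3 ×26, L=5 ×1
  A^-7: L=2 ×6, L=4 ×3
  A^-9: L=3 ×1
Each group contributes A^e * Σ count * d^(L-1):
Powers of d = -A^2 - A^-2: d^2 = A^4 + 2 + A^-4; d^3 = -A^6 - 3*A^2 - 3*A^-2 - A^-6; d^4 = A^8 + 4*A^4 + 6 + 4*A^-4 + A^-8; d^5 = -A^10 - 5*A^6 - 10*A^2 - 10*A^-2 - 5*A^-6 - A^-10.
  A^9 * (d^5) = -A^19 - 5*A^15 - 10*A^11 - 10*A^7 - 5*A^3 - A^-1
  A^7 * (9*d^4) = 9*A^15 + 36*A^11 + 54*A^7 + 36*A^3 + 9*A^-1
  A^5 * (35*d^3 + d^5) = -A^15 - 40*A^11 - 115*A^7 - 115*A^3 - 40*A^-1 - A^-5
  A^3 * (74*d^2 + 10*d^4) = 10*A^11 + 114*A^7 + 208*A^3 + 114*A^-1 + 10*A^-5
  A^1 * (85*d + 41*d^3) = -41*A^7 - 208*A^3 - 208*A^-1 - 41*A^-5
  A^-1 * (42 + 80*d^2 + 4*d^4) = 4*A^7 + 96*A^3 + 226*A^-1 + 96*A^-5 + 4*A^-9
  A^-3 * (65*d + 19*d^3) = -19*A^3 - 122*A^-1 - 122*A^-5 - 19*A^-9
  A^-5 * (9 + 26*d^2 + d^4) = A^3 + 30*A^-1 + 67*A^-5 + 30*A^-9 + A^-13
  A^-7 * (6*d + 3*d^3) = -3*A^-1 - 15*A^-5 - 15*A^-9 - 3*A^-13
  A^-9 * (d^2) = A^-5 + 2*A^-9 + A^-13
Summing the groups: <K> = -A^19 + 3*A^15 - 4*A^11 + 6*A^7 - 6*A^3 + 5*A^-1 - 5*A^-5 + 2*A^-9 - A^-13
Normalise by the writhe: (-A^3)^(-w) = (-A^3)^(7) = -A^21, so f(A) = -A^21 * <K> = A^40 - 3*A^36 + 4*A^32 - 6*A^28 + 6*A^24 - 5*A^20 + 5*A^16 - 2*A^12 + A^8.
Substitute A = t^(-1/4), i.e. A^e → t^(-e/4): V(t) = t^-2 - 2*t^-3 + 5*t^-4 - 5*t^-5 + 6*t^-6 - 6*t^-7 + 4*t^-8 - 3*t^-9 + t^-10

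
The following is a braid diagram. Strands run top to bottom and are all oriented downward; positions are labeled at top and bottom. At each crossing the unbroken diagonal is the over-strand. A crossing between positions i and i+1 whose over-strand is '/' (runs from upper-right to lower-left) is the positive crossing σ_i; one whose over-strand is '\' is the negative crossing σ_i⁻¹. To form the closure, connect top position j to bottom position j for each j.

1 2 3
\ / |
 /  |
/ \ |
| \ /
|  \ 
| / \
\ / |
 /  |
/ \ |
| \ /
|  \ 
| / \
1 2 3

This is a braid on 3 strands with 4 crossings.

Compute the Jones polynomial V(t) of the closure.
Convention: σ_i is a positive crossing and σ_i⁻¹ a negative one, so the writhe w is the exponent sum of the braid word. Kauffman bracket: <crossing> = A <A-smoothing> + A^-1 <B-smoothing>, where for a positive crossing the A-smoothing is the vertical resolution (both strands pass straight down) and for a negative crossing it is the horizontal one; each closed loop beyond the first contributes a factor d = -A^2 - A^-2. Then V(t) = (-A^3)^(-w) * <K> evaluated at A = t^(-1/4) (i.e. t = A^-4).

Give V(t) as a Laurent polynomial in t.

t^2 - t + 1 - t^-1 + t^-2

Derivation:
Reading the diagram top to bottom ('/'-over between positions i,i+1 = s_i, '\'-over = s_i^-1): braid word = s1 s2^-1 s1 s2^-1.
Braid: s1 s2^-1 s1 s2^-1 on 3 strands, 4 crossings.
Writhe w = (#positive) - (#negative) = 2 - 2 = 0.
Computing the Kauffman bracket via state sum. There are 2^4 = 16 states.
Smooth each crossing (0=||, 1=⌣⌢); contribution A^(Σ sign_k(1-2s_k)) * d^(L-1).
  state 0000: A-exp=+0, loops=3, term = A^0 * d^2
  state 0001: A-exp=+2, loops=2, term = A^2 * d^1
  state 0010: A-exp=-2, loops=2, term = A^-2 * d^1
  state 0011: A-exp=+0, loops=1, term = A^0 * d^0
  state 0100: A-exp=+2, loops=2, term = A^2 * d^1
  state 0101: A-exp=+4, loops=3, term = A^4 * d^2
  state 0110: A-exp=+0, loops=1, term = A^0 * d^0
  state 0111: A-exp=+2, loops=2, term = A^2 * d^1
  state 1000: A-exp=-2, loops=2, term = A^-2 * d^1
  state 1001: A-exp=+0, loops=1, term = A^0 * d^0
  state 1010: A-exp=-4, loops=3, term = A^-4 * d^2
  state 1011: A-exp=-2, loops=2, term = A^-2 * d^1
  state 1100: A-exp=+0, loops=1, term = A^0 * d^0
  state 1101: A-exp=+2, loops=2, term = A^2 * d^1
  state 1110: A-exp=-2, loops=2, term = A^-2 * d^1
  state 1111: A-exp=+0, loops=1, term = A^0 * d^0
Collect the terms by A-exponent (count of states per loop number):
Powers of d = -A^2 - A^-2: d^2 = A^4 + 2 + A^-4.
  A^4 * (d^2) = A^8 + 2*A^4 + 1
  A^2 * (4*d) = -4*A^4 - 4
  A^0 * (5 + d^2) = A^4 + 7 + A^-4
  A^-2 * (4*d) = -4 - 4*A^-4
  A^-4 * (d^2) = 1 + 2*A^-4 + A^-8
Summing the groups: <K> = A^8 - A^4 + 1 - A^-4 + A^-8
Normalise by the writhe: (-A^3)^(-w) = (-A^3)^(0) = 1, so f(A) = 1 * <K> = A^8 - A^4 + 1 - A^-4 + A^-8.
Substitute A = t^(-1/4), i.e. A^e → t^(-e/4): V(t) = t^2 - t + 1 - t^-1 + t^-2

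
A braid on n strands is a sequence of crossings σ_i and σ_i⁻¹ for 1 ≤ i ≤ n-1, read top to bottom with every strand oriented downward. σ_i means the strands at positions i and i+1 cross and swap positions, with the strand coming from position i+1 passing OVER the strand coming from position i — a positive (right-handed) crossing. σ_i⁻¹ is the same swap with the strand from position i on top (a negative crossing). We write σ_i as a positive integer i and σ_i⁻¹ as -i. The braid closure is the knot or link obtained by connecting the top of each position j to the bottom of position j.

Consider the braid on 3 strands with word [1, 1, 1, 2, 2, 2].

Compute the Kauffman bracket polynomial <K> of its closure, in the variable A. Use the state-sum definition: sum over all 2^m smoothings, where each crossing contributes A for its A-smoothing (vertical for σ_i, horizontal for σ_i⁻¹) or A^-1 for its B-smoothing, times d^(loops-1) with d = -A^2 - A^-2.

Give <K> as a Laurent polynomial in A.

A^10 + 2*A^2 - 2*A^-2 + A^-6 - 2*A^-10 + A^-14

Derivation:
Braid: s1 s1 s1 s2 s2 s2 on 3 strands, 6 crossings.
Writhe w = (#positive) - (#negative) = 6 - 0 = 6.
Enumerate smoothing states for the bracket polynomial. There are 2^6 = 64 states.
Each crossing splits two ways (0=vertical, 1=horizontal). The state's weight is A^(#A-smoothings - #B-smoothings) * d^(loops - 1).
Tabulate the states by total A-exponent and number of loops L (A-exp: L × count):
  A^6: L=3 ×1
  A^4: L=2 ×6
  A^2: L=1 ×9, L=3 ×6
  A^0: L=2 ×18, L=4 ×2
  A^-2: L=3 ×15
  A^-4: L=4 ×6
  A^-6: L=5 ×1
Each group contributes A^e * Σ count * d^(L-1):
Powers of d = -A^2 - A^-2: d^2 = A^4 + 2 + A^-4; d^3 = -A^6 - 3*A^2 - 3*A^-2 - A^-6; d^4 = A^8 + 4*A^4 + 6 + 4*A^-4 + A^-8.
  A^6 * (d^2) = A^10 + 2*A^6 + A^2
  A^4 * (6*d) = -6*A^6 - 6*A^2
  A^2 * (9 + 6*d^2) = 6*A^6 + 21*A^2 + 6*A^-2
  A^0 * (18*d + 2*d^3) = -2*A^6 - 24*A^2 - 24*A^-2 - 2*A^-6
  A^-2 * (15*d^2) = 15*A^2 + 30*A^-2 + 15*A^-6
  A^-4 * (6*d^3) = -6*A^2 - 18*A^-2 - 18*A^-6 - 6*A^-10
  A^-6 * (d^4) = A^2 + 4*A^-2 + 6*A^-6 + 4*A^-10 + A^-14
Summing the groups: <K> = A^10 + 2*A^2 - 2*A^-2 + A^-6 - 2*A^-10 + A^-14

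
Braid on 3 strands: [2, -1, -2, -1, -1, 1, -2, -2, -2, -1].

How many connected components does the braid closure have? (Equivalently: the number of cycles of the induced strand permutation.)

Track the strand permutation on 3 strands, starting from identity.
  step 1: s2 swaps positions 2,3 -> [1 3 2]
  step 2: s1^-1 swaps positions 1,2 -> [3 1 2]
  step 3: s2^-1 swaps positions 2,3 -> [3 2 1]
  step 4: s1^-1 swaps positions 1,2 -> [2 3 1]
  step 5: s1^-1 swaps positions 1,2 -> [3 2 1]
  step 6: s1 swaps positions 1,2 -> [2 3 1]
  step 7: s2^-1 swaps positions 2,3 -> [2 1 3]
  step 8: s2^-1 swaps positions 2,3 -> [2 3 1]
  step 9: s2^-1 swaps positions 2,3 -> [2 1 3]
  step 10: s1^-1 swaps positions 1,2 -> [1 2 3]
Final permutation (position -> original strand): [1 2 3]
Closure components = cycle count of this permutation = 3.

Answer: 3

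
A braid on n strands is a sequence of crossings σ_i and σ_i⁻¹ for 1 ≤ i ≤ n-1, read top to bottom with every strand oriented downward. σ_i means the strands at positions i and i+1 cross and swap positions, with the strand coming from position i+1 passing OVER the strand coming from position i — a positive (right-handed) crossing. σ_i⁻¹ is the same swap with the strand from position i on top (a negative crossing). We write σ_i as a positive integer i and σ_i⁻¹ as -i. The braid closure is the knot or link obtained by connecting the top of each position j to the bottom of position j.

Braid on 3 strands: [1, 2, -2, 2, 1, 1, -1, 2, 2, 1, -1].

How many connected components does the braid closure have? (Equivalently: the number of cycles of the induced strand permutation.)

2

Derivation:
Track the strand permutation on 3 strands, starting from identity.
  step 1: s1 swaps positions 1,2 -> [2 1 3]
  step 2: s2 swaps positions 2,3 -> [2 3 1]
  step 3: s2^-1 swaps positions 2,3 -> [2 1 3]
  step 4: s2 swaps positions 2,3 -> [2 3 1]
  step 5: s1 swaps positions 1,2 -> [3 2 1]
  step 6: s1 swaps positions 1,2 -> [2 3 1]
  step 7: s1^-1 swaps positions 1,2 -> [3 2 1]
  step 8: s2 swaps positions 2,3 -> [3 1 2]
  step 9: s2 swaps positions 2,3 -> [3 2 1]
  step 10: s1 swaps positions 1,2 -> [2 3 1]
  step 11: s1^-1 swaps positions 1,2 -> [3 2 1]
Final permutation (position -> original strand): [3 2 1]
Closure components = cycle count of this permutation = 2.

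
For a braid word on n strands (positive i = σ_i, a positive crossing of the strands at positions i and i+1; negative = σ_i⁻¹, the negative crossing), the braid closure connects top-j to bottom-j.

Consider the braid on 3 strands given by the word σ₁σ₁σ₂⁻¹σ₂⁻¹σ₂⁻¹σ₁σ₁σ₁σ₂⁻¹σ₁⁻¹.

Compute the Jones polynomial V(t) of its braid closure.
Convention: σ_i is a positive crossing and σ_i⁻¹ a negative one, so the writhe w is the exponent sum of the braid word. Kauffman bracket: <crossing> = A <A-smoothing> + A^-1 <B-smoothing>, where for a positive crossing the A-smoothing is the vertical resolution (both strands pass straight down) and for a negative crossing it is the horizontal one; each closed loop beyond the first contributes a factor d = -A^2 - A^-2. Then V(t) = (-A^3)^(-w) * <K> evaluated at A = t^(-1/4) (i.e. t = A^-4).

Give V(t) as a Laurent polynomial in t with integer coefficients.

The presented braid s1 s1 s2^-1 s2^-1 s2^-1 s1 s1 s1 s2^-1 s1^-1 on 3 strands reduces by inverse Markov moves (closure unchanged at each step):
  Deconjugate: the word is γ·β·γ⁻¹ with γ = s1 (prefix) and γ⁻¹ = s1^-1 (suffix); strip both.
Reduced to β = s1 s2^-1 s2^-1 s2^-1 s1 s1 s1 s2^-1 on 3 strands, 8 crossings.
Compute on β:
Braid: s1 s2^-1 s2^-1 s2^-1 s1 s1 s1 s2^-1 on 3 strands, 8 crossings.
Writhe w = (#positive) - (#negative) = 4 - 4 = 0.
Computing the Kauffman bracket via state sum. There are 2^8 = 256 states.
For each crossing: s=0 is the vertical smoothing, s=1 horizontal. Crossing k contributes A^(sign_k * (1 - 2*s_k)); loop factor d = -A^2 - A^-2.
Tabulate the states by total A-exponent and number of loops L (A-exp: L × count):
  A^8: L=5 ×1
  A^6: L=4 ×8
  A^4: L=3 ×25, L=5 ×3
  A^2: L=2 ×37, L=4 ×18, L=6 ×1
  A^0: L=1 ×25, L=3 ×37, L=5 ×8
  A^-2: L=2 ×37, L=4 ×18, L=6 ×1
  A^-4: L=3 ×25, L=5 ×3
  A^-6: L=4 ×8
  A^-8: L=5 ×1
Each group contributes A^e * Σ count * d^(L-1):
Powers of d = -A^2 - A^-2: d^2 = A^4 + 2 + A^-4; d^3 = -A^6 - 3*A^2 - 3*A^-2 - A^-6; d^4 = A^8 + 4*A^4 + 6 + 4*A^-4 + A^-8; d^5 = -A^10 - 5*A^6 - 10*A^2 - 10*A^-2 - 5*A^-6 - A^-10.
  A^8 * (d^4) = A^16 + 4*A^12 + 6*A^8 + 4*A^4 + 1
  A^6 * (8*d^3) = -8*A^12 - 24*A^8 - 24*A^4 - 8
  A^4 * (25*d^2 + 3*d^4) = 3*A^12 + 37*A^8 + 68*A^4 + 37 + 3*A^-4
  A^2 * (37*d + 18*d^3 + d^5) = -A^12 - 23*A^8 - 101*A^4 - 101 - 23*A^-4 - A^-8
  A^0 * (25 + 37*d^2 + 8*d^4) = 8*A^8 + 69*A^4 + 147 + 69*A^-4 + 8*A^-8
  A^-2 * (37*d + 18*d^3 + d^5) = -A^8 - 23*A^4 - 101 - 101*A^-4 - 23*A^-8 - A^-12
  A^-4 * (25*d^2 + 3*d^4) = 3*A^4 + 37 + 68*A^-4 + 37*A^-8 + 3*A^-12
  A^-6 * (8*d^3) = -8 - 24*A^-4 - 24*A^-8 - 8*A^-12
  A^-8 * (d^4) = 1 + 4*A^-4 + 6*A^-8 + 4*A^-12 + A^-16
Summing the groups: <K> = A^16 - 2*A^12 + 3*A^8 - 4*A^4 + 5 - 4*A^-4 + 3*A^-8 - 2*A^-12 + A^-16
Normalise by the writhe: (-A^3)^(-w) = (-A^3)^(0) = 1, so f(A) = 1 * <K> = A^16 - 2*A^12 + 3*A^8 - 4*A^4 + 5 - 4*A^-4 + 3*A^-8 - 2*A^-12 + A^-16.
Substitute A = t^(-1/4), i.e. A^e → t^(-e/4): V(t) = t^4 - 2*t^3 + 3*t^2 - 4*t + 5 - 4*t^-1 + 3*t^-2 - 2*t^-3 + t^-4

Answer: t^4 - 2*t^3 + 3*t^2 - 4*t + 5 - 4*t^-1 + 3*t^-2 - 2*t^-3 + t^-4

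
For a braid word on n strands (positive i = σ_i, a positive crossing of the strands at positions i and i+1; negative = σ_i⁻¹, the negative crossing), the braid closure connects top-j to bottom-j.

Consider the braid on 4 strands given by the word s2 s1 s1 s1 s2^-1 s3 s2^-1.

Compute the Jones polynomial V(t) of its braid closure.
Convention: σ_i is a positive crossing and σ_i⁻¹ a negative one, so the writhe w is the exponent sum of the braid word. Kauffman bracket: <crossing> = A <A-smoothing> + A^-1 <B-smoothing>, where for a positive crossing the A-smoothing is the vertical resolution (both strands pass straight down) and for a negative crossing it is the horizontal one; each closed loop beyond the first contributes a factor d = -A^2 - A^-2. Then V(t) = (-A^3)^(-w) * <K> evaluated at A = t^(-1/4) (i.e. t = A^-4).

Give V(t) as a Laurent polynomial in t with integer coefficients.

-t^4 + t^3 + t

Derivation:
The presented braid s2 s1 s1 s1 s2^-1 s3 s2^-1 on 4 strands reduces by inverse Markov moves (closure unchanged at each step):
  Deconjugate: the word is γ·β·γ⁻¹ with γ = s2 (prefix) and γ⁻¹ = s2^-1 (suffix); strip both.
  Destabilize: the word has the form β·s3 where s3 occurs only as the final letter (β ∈ B_3); drop it and the last strand → 3 strands.
  Destabilize: the word has the form β·s2^-1 where s2^-1 occurs only as the final letter (β ∈ B_2); drop it and the last strand → 2 strands.
Reduced to β = s1 s1 s1 on 2 strands, 3 crossings.
Compute on β:
Braid: s1 s1 s1 on 2 strands, 3 crossings.
Writhe w = (#positive) - (#negative) = 3 - 0 = 3.
State-sum expansion of <K>. There are 2^3 = 8 states.
Each crossing splits two ways (0=vertical, 1=horizontal). The state's weight is A^(#A-smoothings - #B-smoothings) * d^(loops - 1).
  state 000: A-exp=+3, loops=2, term = A^3 * d^1
  state 001: A-exp=+1, loops=1, term = A^1 * d^0
  state 010: A-exp=+1, loops=1, term = A^1 * d^0
  state 011: A-exp=-1, loops=2, term = A^-1 * d^1
  state 100: A-exp=+1, loops=1, term = A^1 * d^0
  state 101: A-exp=-1, loops=2, term = A^-1 * d^1
  state 110: A-exp=-1, loops=2, term = A^-1 * d^1
  state 111: A-exp=-3, loops=3, term = A^-3 * d^2
Collect the terms by A-exponent (count of states per loop number):
Powers of d = -A^2 - A^-2: d^2 = A^4 + 2 + A^-4.
  A^3 * (d) = -A^5 - A
  A^1 * (3) = 3*A
  A^-1 * (3*d) = -3*A - 3*A^-3
  A^-3 * (d^2) = A + 2*A^-3 + A^-7
Summing the groups: <K> = -A^5 - A^-3 + A^-7
Normalise by the writhe: (-A^3)^(-w) = (-A^3)^(-3) = -A^-9, so f(A) = -A^-9 * <K> = A^-4 + A^-12 - A^-16.
Substitute A = t^(-1/4), i.e. A^e → t^(-e/4): V(t) = -t^4 + t^3 + t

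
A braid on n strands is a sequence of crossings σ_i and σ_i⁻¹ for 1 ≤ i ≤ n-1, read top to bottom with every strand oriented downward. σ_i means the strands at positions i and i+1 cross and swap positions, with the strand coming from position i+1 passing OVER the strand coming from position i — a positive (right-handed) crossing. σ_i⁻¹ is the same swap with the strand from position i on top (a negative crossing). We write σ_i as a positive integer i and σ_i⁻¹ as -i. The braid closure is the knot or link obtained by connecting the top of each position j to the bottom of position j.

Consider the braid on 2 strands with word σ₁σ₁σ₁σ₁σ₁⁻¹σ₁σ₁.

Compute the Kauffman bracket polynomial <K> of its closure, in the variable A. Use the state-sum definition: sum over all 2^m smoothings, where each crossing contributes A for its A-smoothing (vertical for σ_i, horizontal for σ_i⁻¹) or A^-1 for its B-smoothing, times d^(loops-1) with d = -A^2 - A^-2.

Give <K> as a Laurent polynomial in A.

First cancel adjacent σ_i σ_i⁻¹ pairs (Reidemeister II — same braid, same closure): s1 s1 s1 s1 s1^-1 s1 s1 → s1 s1 s1 s1 s1.
Braid: s1 s1 s1 s1 s1 on 2 strands, 5 crossings.
Writhe w = (#positive) - (#negative) = 5 - 0 = 5.
Computing the Kauffman bracket via state sum. There are 2^5 = 32 states.
Each crossing splits two ways (0=vertical, 1=horizontal). The state's weight is A^(#A-smoothings - #B-smoothings) * d^(loops - 1).
  state 00000: A-exp=+5, loops=2, term = A^5 * d^1
  state 00001: A-exp=+3, loops=1, term = A^3 * d^0
  state 00010: A-exp=+3, loops=1, term = A^3 * d^0
  state 00011: A-exp=+1, loops=2, term = A^1 * d^1
  state 00100: A-exp=+3, loops=1, term = A^3 * d^0
  state 00101: A-exp=+1, loops=2, term = A^1 * d^1
  state 00110: A-exp=+1, loops=2, term = A^1 * d^1
  state 00111: A-exp=-1, loops=3, term = A^-1 * d^2
  state 01000: A-exp=+3, loops=1, term = A^3 * d^0
  state 01001: A-exp=+1, loops=2, term = A^1 * d^1
  state 01010: A-exp=+1, loops=2, term = A^1 * d^1
  state 01011: A-exp=-1, loops=3, term = A^-1 * d^2
  state 01100: A-exp=+1, loops=2, term = A^1 * d^1
  state 01101: A-exp=-1, loops=3, term = A^-1 * d^2
  state 01110: A-exp=-1, loops=3, term = A^-1 * d^2
  state 01111: A-exp=-3, loops=4, term = A^-3 * d^3
  state 10000: A-exp=+3, loops=1, term = A^3 * d^0
  state 10001: A-exp=+1, loops=2, term = A^1 * d^1
  state 10010: A-exp=+1, loops=2, term = A^1 * d^1
  state 10011: A-exp=-1, loops=3, term = A^-1 * d^2
  state 10100: A-exp=+1, loops=2, term = A^1 * d^1
  state 10101: A-exp=-1, loops=3, term = A^-1 * d^2
  state 10110: A-exp=-1, loops=3, term = A^-1 * d^2
  state 10111: A-exp=-3, loops=4, term = A^-3 * d^3
  state 11000: A-exp=+1, loops=2, term = A^1 * d^1
  state 11001: A-exp=-1, loops=3, term = A^-1 * d^2
  state 11010: A-exp=-1, loops=3, term = A^-1 * d^2
  state 11011: A-exp=-3, loops=4, term = A^-3 * d^3
  state 11100: A-exp=-1, loops=3, term = A^-1 * d^2
  state 11101: A-exp=-3, loops=4, term = A^-3 * d^3
  state 11110: A-exp=-3, loops=4, term = A^-3 * d^3
  state 11111: A-exp=-5, loops=5, term = A^-5 * d^4
Collect the terms by A-exponent (count of states per loop number):
Powers of d = -A^2 - A^-2: d^2 = A^4 + 2 + A^-4; d^3 = -A^6 - 3*A^2 - 3*A^-2 - A^-6; d^4 = A^8 + 4*A^4 + 6 + 4*A^-4 + A^-8.
  A^5 * (d) = -A^7 - A^3
  A^3 * (5) = 5*A^3
  A^1 * (10*d) = -10*A^3 - 10*A^-1
  A^-1 * (10*d^2) = 10*A^3 + 20*A^-1 + 10*A^-5
  A^-3 * (5*d^3) = -5*A^3 - 15*A^-1 - 15*A^-5 - 5*A^-9
  A^-5 * (d^4) = A^3 + 4*A^-1 + 6*A^-5 + 4*A^-9 + A^-13
Summing the groups: <K> = -A^7 - A^-1 + A^-5 - A^-9 + A^-13

Answer: -A^7 - A^-1 + A^-5 - A^-9 + A^-13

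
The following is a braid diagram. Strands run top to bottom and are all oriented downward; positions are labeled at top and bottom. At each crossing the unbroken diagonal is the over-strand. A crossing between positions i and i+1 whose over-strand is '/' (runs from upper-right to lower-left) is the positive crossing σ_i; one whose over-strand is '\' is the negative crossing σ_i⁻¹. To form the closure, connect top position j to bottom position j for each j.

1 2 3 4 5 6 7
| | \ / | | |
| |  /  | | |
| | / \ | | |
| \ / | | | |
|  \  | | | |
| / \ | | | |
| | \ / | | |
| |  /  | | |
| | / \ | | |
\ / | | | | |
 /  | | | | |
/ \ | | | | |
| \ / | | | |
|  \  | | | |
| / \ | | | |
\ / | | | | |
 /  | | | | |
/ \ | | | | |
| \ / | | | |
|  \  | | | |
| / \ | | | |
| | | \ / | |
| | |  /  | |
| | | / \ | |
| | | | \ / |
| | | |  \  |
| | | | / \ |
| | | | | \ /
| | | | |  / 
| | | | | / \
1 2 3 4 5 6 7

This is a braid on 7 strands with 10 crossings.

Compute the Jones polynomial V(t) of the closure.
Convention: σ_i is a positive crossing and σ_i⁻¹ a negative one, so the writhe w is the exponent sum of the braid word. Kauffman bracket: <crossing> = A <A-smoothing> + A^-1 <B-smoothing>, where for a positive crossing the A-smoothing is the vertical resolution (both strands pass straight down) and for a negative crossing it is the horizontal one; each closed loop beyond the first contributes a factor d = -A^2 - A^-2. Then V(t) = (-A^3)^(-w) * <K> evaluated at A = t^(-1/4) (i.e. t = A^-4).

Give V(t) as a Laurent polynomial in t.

Reading the diagram top to bottom ('/'-over between positions i,i+1 = s_i, '\'-over = s_i^-1): braid word = s3 s2^-1 s3 s1 s2^-1 s1 s2^-1 s4 s5^-1 s6.
The presented braid s3 s2^-1 s3 s1 s2^-1 s1 s2^-1 s4 s5^-1 s6 on 7 strands reduces by inverse Markov moves (closure unchanged at each step):
  Destabilize: the word has the form β·s6 where s6 occurs only as the final letter (β ∈ B_6); drop it and the last strand → 6 strands.
  Destabilize: the word has the form β·s5^-1 where s5^-1 occurs only as the final letter (β ∈ B_5); drop it and the last strand → 5 strands.
  Destabilize: the word has the form β·s4 where s4 occurs only as the final letter (β ∈ B_4); drop it and the last strand → 4 strands.
Reduced to β = s3 s2^-1 s3 s1 s2^-1 s1 s2^-1 on 4 strands, 7 crossings.
Compute on β:
Braid: s3 s2^-1 s3 s1 s2^-1 s1 s2^-1 on 4 strands, 7 crossings.
Writhe w = (#positive) - (#negative) = 4 - 3 = 1.
Computing the Kauffman bracket via state sum. There are 2^7 = 128 states.
Smooth each crossing (0=||, 1=⌣⌢); contribution A^(Σ sign_k(1-2s_k)) * d^(L-1).
Tabulate the states by total A-exponent and number of loops L (A-exp: L × count):
  A^7: L=5 ×1
  A^5: L=4 ×7
  A^3: L=3 ×21
  A^1: L=2 ×32, L=4 ×3
  A^-1: L=1 ×21, L=3 ×14
  A^-3: L=2 ×19, L=4 ×2
  A^-5: L=3 ×7
  A^-7: L=4 ×1
Each group contributes A^e * Σ count * d^(L-1):
Powers of d = -A^2 - A^-2: d^2 = A^4 + 2 + A^-4; d^3 = -A^6 - 3*A^2 - 3*A^-2 - A^-6; d^4 = A^8 + 4*A^4 + 6 + 4*A^-4 + A^-8.
  A^7 * (d^4) = A^15 + 4*A^11 + 6*A^7 + 4*A^3 + A^-1
  A^5 * (7*d^3) = -7*A^11 - 21*A^7 - 21*A^3 - 7*A^-1
  A^3 * (21*d^2) = 21*A^7 + 42*A^3 + 21*A^-1
  A^1 * (32*d + 3*d^3) = -3*A^7 - 41*A^3 - 41*A^-1 - 3*A^-5
  A^-1 * (21 + 14*d^2) = 14*A^3 + 49*A^-1 + 14*A^-5
  A^-3 * (19*d + 2*d^3) = -2*A^3 - 25*A^-1 - 25*A^-5 - 2*A^-9
  A^-5 * (7*d^2) = 7*A^-1 + 14*A^-5 + 7*A^-9
  A^-7 * (d^3) = -A^-1 - 3*A^-5 - 3*A^-9 - A^-13
Summing the groups: <K> = A^15 - 3*A^11 + 3*A^7 - 4*A^3 + 4*A^-1 - 3*A^-5 + 2*A^-9 - A^-13
Normalise by the writhe: (-A^3)^(-w) = (-A^3)^(-1) = -A^-3, so f(A) = -A^-3 * <K> = -A^12 + 3*A^8 - 3*A^4 + 4 - 4*A^-4 + 3*A^-8 - 2*A^-12 + A^-16.
Substitute A = t^(-1/4), i.e. A^e → t^(-e/4): V(t) = t^4 - 2*t^3 + 3*t^2 - 4*t + 4 - 3*t^-1 + 3*t^-2 - t^-3

Answer: t^4 - 2*t^3 + 3*t^2 - 4*t + 4 - 3*t^-1 + 3*t^-2 - t^-3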